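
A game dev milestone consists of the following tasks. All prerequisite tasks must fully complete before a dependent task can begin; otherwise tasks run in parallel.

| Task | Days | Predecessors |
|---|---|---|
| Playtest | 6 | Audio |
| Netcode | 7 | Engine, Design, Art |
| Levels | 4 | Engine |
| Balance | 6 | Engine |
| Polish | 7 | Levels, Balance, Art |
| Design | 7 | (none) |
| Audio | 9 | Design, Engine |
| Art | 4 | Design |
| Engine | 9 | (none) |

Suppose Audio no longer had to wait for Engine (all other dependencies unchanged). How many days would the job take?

22

Before: longest chain Engine→Audio→Playtest = 9+9+6 = 24, finish 24.
Without Engine→Audio, Audio's earliest start moves from 9 to 7.
The longest chain is now Design→Audio→Playtest = 7+9+6 = 22, so the job takes 22 days.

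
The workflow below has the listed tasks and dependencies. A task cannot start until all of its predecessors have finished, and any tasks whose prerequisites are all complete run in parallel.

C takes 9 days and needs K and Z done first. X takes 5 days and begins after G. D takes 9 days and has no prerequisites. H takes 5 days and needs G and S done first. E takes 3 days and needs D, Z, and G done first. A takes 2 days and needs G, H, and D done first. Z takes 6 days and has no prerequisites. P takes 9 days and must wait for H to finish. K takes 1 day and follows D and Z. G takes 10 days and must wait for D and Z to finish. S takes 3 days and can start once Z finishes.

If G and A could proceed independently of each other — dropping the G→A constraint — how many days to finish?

Before: longest chain D→G→H→P = 9+10+5+9 = 33, finish 33.
Dropping G→A doesn't change A's earliest start (24); another predecessor still binds.
New critical path: D→G→H→P = 9+10+5+9 = 33 ⇒ 33 days.

33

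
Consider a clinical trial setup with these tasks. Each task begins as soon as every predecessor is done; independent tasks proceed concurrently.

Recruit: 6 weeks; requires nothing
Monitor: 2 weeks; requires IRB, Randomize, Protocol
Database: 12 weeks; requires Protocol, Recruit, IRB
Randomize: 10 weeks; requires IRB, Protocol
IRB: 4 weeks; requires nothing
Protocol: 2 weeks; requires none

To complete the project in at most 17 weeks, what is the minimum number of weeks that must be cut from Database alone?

Current finish: 18 weeks; target: 17.
Database is on every critical path, so each week cut from Database cuts the finish by one (this holds down to a finish of 16).
Need 18 − 17 = 1 week off Database → Database becomes 11 weeks, finish becomes 17.

1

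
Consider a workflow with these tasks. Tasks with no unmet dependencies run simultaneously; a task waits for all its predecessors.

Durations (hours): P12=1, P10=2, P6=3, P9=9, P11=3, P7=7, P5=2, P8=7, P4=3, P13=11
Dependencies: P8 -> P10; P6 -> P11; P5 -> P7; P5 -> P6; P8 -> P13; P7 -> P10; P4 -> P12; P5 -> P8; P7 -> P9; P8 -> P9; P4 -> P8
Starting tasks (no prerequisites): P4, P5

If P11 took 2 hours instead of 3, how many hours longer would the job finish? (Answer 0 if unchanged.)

As given, the longest chain is P4→P8→P13 = 3+7+11 = 21, so the finish is 21 hours.
P11 is off the critical path — its longest chain is 8 hours, giving 13 of slack.
That remains the longest chain; total 21 hours.
Change in finish: 21 − 21 = +0 hours.

0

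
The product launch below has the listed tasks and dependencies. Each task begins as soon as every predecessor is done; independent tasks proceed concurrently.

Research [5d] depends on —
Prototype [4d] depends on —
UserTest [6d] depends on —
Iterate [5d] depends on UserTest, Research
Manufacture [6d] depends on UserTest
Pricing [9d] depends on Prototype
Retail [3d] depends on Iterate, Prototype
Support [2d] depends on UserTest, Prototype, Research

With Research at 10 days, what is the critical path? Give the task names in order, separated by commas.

Critical path before the change: UserTest→Iterate→Retail = 6+5+3 = 14 giving 14 days.
Research has 1 day of float (longest path through it is 13).
New critical path: Research→Iterate→Retail = 10+5+3 = 18 ⇒ 18 days.

Research, Iterate, Retail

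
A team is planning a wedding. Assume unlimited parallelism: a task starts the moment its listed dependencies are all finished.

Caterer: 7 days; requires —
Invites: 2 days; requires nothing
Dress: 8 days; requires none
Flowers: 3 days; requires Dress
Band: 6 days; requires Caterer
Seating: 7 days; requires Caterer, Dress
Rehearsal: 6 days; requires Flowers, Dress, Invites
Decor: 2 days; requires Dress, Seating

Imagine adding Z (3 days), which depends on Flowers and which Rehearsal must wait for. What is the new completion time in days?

Originally the plan takes 17 days.
With Z inserted, Rehearsal now waits for max(Flowers, Dress, Invites, Z).
New critical path: Dress→Flowers→Z→Rehearsal = 8+3+3+6 = 20 ⇒ 20 days.

20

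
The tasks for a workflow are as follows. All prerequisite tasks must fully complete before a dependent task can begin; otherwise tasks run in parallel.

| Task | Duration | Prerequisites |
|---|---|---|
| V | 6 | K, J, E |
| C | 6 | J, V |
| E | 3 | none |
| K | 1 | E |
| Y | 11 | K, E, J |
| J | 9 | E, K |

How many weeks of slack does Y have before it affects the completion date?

1

Critical path: E→K→J→V→C = 3+1+9+6+6 = 25, so the finish is 25 weeks.
The longest chain containing Y totals 24 weeks.
Float = 25 − 24 = 1.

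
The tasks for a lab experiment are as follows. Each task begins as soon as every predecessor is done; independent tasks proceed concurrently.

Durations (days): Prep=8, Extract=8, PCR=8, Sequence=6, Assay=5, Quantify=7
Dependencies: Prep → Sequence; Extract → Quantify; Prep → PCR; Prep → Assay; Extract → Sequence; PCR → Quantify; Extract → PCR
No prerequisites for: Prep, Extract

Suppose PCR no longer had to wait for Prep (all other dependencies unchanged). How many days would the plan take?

Before: longest chain Prep→PCR→Quantify = 8+8+7 = 23, finish 23.
Dropping Prep→PCR doesn't change PCR's earliest start (8); another predecessor still binds.
After: Extract→PCR→Quantify = 8+8+7 = 23 → 23 days.

23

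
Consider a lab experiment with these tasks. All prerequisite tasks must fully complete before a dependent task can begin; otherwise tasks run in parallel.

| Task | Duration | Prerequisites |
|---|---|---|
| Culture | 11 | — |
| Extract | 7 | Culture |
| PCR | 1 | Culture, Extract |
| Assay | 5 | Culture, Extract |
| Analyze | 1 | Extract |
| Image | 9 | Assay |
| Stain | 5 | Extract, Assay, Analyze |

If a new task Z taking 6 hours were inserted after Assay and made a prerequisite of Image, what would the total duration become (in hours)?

38

Originally the project takes 32 hours.
With Z inserted, Image now waits for max(Assay, Z).
New critical path: Culture→Extract→Assay→Z→Image = 11+7+5+6+9 = 38 ⇒ 38 hours.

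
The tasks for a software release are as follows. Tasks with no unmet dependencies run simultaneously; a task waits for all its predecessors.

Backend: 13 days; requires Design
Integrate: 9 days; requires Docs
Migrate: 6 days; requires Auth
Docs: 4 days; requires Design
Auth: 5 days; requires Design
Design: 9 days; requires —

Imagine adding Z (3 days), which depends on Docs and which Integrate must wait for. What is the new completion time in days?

Originally the software release takes 22 days.
With Z inserted, Integrate now waits for max(Docs, Z).
New critical path: Design→Docs→Z→Integrate = 9+4+3+9 = 25 ⇒ 25 days.

25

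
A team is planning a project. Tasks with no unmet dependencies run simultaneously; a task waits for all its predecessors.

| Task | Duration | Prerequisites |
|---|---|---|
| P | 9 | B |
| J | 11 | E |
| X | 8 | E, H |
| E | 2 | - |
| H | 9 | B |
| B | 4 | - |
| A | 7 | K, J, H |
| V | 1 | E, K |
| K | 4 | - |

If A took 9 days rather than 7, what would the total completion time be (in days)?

Actual critical path: B→H→X = 4+9+8 = 21 ⇒ 21 days.
The longest path through A is only 20 days, so A has float 1.
The binding chain switches to E→J→A = 2+11+9 = 22; finish 22 days.

22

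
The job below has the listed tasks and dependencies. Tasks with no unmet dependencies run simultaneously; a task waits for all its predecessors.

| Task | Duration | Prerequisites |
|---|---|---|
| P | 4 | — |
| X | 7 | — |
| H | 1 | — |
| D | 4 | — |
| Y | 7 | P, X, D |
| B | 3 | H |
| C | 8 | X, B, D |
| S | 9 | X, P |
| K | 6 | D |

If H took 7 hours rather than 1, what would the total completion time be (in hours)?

18

Critical path before the change: X→S = 7+9 = 16 giving 16 hours.
H is off the critical path — its longest chain is 12 hours, giving 4 of slack.
The binding chain switches to H→B→C = 7+3+8 = 18; finish 18 hours.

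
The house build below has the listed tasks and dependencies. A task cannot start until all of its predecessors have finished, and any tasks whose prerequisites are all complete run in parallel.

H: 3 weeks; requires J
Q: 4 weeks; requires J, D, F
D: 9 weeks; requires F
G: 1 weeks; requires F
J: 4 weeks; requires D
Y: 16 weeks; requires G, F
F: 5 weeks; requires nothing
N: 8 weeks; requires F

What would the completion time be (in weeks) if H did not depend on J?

22

Before: longest chain F→G→Y = 5+1+16 = 22, finish 22.
Without J→H, H's earliest start moves from 18 to 0.
The longest chain is now F→G→Y = 5+1+16 = 22, so the house build takes 22 weeks.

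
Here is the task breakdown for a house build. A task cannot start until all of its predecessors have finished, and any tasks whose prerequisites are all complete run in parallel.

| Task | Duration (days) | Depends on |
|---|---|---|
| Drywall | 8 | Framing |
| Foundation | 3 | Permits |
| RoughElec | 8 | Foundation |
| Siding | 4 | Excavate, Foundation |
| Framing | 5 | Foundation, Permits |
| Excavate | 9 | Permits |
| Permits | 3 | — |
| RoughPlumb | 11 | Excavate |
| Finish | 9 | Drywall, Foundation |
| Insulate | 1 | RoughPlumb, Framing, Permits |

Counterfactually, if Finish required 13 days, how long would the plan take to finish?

32

Baseline: Permits→Foundation→Framing→Drywall→Finish = 3+3+5+8+9 = 28 → 28 days.
Finish lies on that path, so at 13 days the path becomes 32 days.
The critical path is still Permits→Foundation→Framing→Drywall→Finish; finish is now 32 days.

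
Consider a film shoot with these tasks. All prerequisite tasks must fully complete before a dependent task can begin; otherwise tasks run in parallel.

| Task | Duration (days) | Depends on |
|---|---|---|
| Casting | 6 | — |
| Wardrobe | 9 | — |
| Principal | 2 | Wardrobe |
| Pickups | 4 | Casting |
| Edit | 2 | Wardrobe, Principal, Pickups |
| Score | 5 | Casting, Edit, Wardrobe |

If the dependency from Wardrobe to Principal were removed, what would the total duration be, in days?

Before: longest chain Wardrobe→Principal→Edit→Score = 9+2+2+5 = 18, finish 18.
Without Wardrobe→Principal, Principal's earliest start moves from 9 to 0.
The longest chain is now Casting→Pickups→Edit→Score = 6+4+2+5 = 17, so the job takes 17 days.

17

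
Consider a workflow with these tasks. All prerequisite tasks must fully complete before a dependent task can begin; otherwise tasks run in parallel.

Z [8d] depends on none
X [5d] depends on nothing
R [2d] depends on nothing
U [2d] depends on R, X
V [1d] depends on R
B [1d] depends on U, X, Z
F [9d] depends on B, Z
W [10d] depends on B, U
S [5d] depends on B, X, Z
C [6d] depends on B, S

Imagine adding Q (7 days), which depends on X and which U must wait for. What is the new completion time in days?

Originally the schedule takes 20 days.
With Q inserted, U now waits for max(R, X, Q).
New critical path: X→Q→U→B→S→C = 5+7+2+1+5+6 = 26 ⇒ 26 days.

26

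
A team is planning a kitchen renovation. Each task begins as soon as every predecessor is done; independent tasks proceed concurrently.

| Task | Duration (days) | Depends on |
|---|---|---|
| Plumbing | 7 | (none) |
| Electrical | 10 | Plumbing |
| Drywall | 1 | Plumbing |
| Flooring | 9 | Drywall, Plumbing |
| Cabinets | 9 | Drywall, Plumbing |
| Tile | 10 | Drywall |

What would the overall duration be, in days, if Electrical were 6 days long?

18

Critical path before the change: Plumbing→Drywall→Tile = 7+1+10 = 18 giving 18 days.
Electrical has 1 day of float (longest path through it is 17).
No other chain overtakes it, so the finish is 18 days.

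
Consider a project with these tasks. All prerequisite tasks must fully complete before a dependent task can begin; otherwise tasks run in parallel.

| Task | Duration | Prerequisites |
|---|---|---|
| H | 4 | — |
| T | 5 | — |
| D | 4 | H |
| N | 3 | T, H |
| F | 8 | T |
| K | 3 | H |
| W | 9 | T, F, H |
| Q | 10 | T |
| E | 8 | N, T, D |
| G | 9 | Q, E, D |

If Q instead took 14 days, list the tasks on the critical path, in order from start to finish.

The binding path is H→D→E→G = 4+4+8+9 = 25; finish at 25 days.
Q has 1 day of float (longest path through it is 24).
New critical path: T→Q→G = 5+14+9 = 28 ⇒ 28 days.

T, Q, G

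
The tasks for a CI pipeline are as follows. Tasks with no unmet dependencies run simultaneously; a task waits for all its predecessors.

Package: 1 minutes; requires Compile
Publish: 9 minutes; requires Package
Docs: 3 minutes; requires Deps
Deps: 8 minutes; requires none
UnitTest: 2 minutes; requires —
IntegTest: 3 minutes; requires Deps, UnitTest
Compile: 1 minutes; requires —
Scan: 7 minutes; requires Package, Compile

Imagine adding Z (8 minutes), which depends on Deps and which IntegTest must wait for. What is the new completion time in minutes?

19

Originally the job takes 11 minutes.
With Z inserted, IntegTest now waits for max(Deps, UnitTest, Z).
New critical path: Deps→Z→IntegTest = 8+8+3 = 19 ⇒ 19 minutes.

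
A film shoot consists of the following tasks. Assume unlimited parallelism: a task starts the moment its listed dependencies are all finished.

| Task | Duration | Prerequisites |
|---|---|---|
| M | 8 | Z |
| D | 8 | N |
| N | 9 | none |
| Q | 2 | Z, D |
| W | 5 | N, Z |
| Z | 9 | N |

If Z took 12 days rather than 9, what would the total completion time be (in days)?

29

Actual critical path: N→Z→M = 9+9+8 = 26 ⇒ 26 days.
Z is on the critical path; changing it to 12 makes that path 29 days.
The critical path is still N→Z→M; finish is now 29 days.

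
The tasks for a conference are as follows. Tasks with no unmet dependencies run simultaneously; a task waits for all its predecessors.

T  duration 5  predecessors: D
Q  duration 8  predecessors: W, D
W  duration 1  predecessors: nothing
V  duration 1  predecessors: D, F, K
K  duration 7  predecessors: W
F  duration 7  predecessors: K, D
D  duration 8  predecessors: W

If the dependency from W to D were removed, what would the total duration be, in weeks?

16

Original critical path: W→D→F→V = 1+8+7+1 = 17 ⇒ 17 weeks.
Without W→D, D's earliest start moves from 1 to 0.
New critical path: W→K→F→V = 1+7+7+1 = 16 ⇒ 16 weeks.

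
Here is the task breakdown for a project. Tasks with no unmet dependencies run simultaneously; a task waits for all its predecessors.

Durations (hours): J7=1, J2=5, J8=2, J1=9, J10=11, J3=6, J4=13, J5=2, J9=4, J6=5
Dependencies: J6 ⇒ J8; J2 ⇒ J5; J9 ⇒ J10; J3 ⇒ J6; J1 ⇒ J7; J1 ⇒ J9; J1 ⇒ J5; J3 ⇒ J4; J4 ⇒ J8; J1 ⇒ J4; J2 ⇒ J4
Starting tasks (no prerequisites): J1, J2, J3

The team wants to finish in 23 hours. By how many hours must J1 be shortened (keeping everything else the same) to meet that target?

Current finish: 24 hours; target: 23.
J1 is on every critical path, so each hour cut from J1 cuts the finish by one (this holds down to a finish of 21).
Need 24 − 23 = 1 hour off J1 → J1 becomes 8 hours, finish becomes 23.

1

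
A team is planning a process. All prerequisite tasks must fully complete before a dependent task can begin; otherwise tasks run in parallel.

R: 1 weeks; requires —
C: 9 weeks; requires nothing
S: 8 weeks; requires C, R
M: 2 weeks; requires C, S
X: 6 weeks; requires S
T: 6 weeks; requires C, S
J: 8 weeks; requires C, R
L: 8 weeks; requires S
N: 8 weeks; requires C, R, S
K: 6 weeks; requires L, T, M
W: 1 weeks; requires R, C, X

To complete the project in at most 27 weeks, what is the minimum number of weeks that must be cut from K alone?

Current finish: 31 weeks; target: 27.
K is on every critical path, so each week cut from K cuts the finish by one (this holds down to a finish of 26).
Need 31 − 27 = 4 weeks off K → K becomes 2 weeks, finish becomes 27.

4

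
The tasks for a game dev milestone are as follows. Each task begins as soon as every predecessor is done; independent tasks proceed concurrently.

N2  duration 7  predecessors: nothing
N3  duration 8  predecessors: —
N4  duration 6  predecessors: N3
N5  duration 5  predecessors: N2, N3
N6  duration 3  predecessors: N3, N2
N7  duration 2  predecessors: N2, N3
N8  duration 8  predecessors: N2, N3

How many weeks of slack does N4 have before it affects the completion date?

Critical path: N3→N8 = 8+8 = 16, so the finish is 16 weeks.
N4 finishes as early as 14 and must finish by 16.
Float = 16 − 14 = 2.

2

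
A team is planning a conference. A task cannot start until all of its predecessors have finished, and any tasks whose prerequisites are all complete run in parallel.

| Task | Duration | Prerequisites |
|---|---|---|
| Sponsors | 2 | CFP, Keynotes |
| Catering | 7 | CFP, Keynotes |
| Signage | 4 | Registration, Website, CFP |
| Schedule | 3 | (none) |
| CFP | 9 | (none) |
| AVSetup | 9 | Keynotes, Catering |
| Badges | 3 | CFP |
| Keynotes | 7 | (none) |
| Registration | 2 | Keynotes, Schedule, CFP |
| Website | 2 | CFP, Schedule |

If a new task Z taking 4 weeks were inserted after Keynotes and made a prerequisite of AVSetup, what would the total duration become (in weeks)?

25

Originally the project takes 25 weeks.
With Z inserted, AVSetup now waits for max(Keynotes, Catering, Z).
New critical path: CFP→Catering→AVSetup = 9+7+9 = 25 ⇒ 25 weeks.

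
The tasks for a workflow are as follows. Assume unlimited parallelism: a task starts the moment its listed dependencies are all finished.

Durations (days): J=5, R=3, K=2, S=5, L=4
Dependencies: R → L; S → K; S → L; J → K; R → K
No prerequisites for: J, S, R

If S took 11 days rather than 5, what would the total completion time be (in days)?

15

Baseline: S→L = 5+4 = 9 → 9 days.
Since S is critical, the +6 change carries straight to that chain (now 15 days).
That remains the longest chain; total 15 days.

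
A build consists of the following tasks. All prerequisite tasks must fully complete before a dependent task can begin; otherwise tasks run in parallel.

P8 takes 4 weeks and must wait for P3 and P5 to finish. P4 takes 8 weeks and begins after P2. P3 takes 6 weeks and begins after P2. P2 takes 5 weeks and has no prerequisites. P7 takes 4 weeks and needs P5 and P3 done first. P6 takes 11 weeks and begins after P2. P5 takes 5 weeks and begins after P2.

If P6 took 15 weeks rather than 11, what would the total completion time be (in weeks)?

20

The binding path is P2→P6 = 5+11 = 16; finish at 16 weeks.
P6 lies on that path, so at 15 weeks the path becomes 20 weeks.
No other chain overtakes it, so the finish is 20 weeks.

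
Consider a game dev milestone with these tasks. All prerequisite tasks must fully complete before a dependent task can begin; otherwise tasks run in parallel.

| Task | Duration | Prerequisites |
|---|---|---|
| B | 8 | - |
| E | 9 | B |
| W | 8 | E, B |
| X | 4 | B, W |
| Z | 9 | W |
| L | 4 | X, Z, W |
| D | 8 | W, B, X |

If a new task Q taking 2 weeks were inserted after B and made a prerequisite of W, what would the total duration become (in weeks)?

38

Originally the job takes 38 weeks.
With Q inserted, W now waits for max(E, B, Q).
New critical path: B→E→W→Z→L = 8+9+8+9+4 = 38 ⇒ 38 weeks.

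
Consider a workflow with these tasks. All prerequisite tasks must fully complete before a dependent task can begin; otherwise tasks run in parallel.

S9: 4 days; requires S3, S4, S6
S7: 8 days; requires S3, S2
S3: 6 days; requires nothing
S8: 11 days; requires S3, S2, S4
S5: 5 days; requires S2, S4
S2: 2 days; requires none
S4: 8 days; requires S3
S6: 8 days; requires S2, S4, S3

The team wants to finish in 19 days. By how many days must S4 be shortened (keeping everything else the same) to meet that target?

Current finish: 26 days; target: 19.
S4 is on every critical path, so each day cut from S4 cuts the finish by one (this holds down to a finish of 19).
Need 26 − 19 = 7 days off S4 → S4 becomes 1 day, finish becomes 19.

7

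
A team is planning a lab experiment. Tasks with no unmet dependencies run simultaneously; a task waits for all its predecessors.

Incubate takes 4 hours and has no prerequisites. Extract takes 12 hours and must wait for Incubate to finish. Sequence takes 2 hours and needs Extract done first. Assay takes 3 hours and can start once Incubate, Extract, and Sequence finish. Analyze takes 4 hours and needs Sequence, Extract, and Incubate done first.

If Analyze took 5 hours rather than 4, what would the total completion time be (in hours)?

The binding path is Incubate→Extract→Sequence→Analyze = 4+12+2+4 = 22; finish at 22 hours.
Analyze is on the critical path; changing it to 5 makes that path 23 hours.
That remains the longest chain; total 23 hours.

23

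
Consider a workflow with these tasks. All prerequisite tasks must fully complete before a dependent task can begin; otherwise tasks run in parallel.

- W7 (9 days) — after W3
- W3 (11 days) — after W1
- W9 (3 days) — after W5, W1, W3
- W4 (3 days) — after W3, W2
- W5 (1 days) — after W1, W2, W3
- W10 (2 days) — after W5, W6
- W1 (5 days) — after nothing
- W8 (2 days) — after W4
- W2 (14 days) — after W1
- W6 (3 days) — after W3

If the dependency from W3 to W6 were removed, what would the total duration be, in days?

With the dependency in place, W1→W3→W7 = 5+11+9 = 25 sets the finish at 25 days.
Without W3→W6, W6's earliest start moves from 16 to 0.
New critical path: W1→W3→W7 = 5+11+9 = 25 ⇒ 25 days.

25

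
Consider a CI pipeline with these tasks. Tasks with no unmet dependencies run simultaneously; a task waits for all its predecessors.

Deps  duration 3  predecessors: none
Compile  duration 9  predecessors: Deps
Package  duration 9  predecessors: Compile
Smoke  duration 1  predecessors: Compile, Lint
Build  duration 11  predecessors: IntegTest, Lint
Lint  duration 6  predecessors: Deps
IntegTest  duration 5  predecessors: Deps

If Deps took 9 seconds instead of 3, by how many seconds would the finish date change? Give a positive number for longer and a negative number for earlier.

6

Critical path before the change: Deps→Compile→Package = 3+9+9 = 21 giving 21 seconds.
Since Deps is critical, the +6 change carries straight to that chain (now 27 seconds).
The critical path is still Deps→Compile→Package; finish is now 27 seconds.
Change in finish: 27 − 21 = +6 seconds.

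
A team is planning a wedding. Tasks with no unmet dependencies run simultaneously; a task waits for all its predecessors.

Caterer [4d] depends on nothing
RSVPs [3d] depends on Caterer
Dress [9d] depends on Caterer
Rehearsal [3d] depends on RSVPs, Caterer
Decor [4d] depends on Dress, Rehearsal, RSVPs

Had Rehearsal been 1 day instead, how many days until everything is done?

Critical path before the change: Caterer→Dress→Decor = 4+9+4 = 17 giving 17 days.
Rehearsal has 3 days of float (longest path through it is 14).
No other chain overtakes it, so the finish is 17 days.

17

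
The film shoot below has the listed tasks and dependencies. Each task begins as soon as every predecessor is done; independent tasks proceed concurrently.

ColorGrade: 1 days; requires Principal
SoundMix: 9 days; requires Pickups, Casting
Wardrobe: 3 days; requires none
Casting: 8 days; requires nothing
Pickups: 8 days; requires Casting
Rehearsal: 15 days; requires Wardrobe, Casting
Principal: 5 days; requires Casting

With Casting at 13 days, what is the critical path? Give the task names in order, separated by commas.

Casting, Pickups, SoundMix

Actual critical path: Casting→Pickups→SoundMix = 8+8+9 = 25 ⇒ 25 days.
Casting is on the critical path; changing it to 13 makes that path 30 days.
That remains the longest chain; total 30 days.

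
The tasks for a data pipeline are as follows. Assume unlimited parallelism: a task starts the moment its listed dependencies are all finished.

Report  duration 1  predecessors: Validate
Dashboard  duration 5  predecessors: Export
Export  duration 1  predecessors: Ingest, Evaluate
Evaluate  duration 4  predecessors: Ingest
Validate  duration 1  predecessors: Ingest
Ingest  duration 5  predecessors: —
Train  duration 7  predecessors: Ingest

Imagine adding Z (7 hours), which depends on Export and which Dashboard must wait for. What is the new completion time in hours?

22

Originally the plan takes 15 hours.
With Z inserted, Dashboard now waits for max(Export, Z).
New critical path: Ingest→Evaluate→Export→Z→Dashboard = 5+4+1+7+5 = 22 ⇒ 22 hours.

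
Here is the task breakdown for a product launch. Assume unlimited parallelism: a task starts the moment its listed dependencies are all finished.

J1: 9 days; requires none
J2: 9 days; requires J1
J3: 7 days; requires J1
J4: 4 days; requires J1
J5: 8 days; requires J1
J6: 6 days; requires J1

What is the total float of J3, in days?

Critical path: J1→J2 = 9+9 = 18, so the finish is 18 days.
The longest chain containing J3 totals 16 days.
So J3 can slip 18 − 16 = 2 days.

2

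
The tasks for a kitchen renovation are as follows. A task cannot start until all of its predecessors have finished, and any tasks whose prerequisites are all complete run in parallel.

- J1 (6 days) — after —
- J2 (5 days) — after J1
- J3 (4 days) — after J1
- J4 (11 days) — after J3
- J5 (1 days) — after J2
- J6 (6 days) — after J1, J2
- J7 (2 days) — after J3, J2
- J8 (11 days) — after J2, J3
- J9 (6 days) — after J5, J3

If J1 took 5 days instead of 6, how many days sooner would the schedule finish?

1

Critical path before the change: J1→J2→J8 = 6+5+11 = 22 giving 22 days.
J1 lies on that path, so at 5 days the path becomes 21 days.
No other chain overtakes it, so the finish is 21 days.
Change in finish: 21 − 22 = -1 days.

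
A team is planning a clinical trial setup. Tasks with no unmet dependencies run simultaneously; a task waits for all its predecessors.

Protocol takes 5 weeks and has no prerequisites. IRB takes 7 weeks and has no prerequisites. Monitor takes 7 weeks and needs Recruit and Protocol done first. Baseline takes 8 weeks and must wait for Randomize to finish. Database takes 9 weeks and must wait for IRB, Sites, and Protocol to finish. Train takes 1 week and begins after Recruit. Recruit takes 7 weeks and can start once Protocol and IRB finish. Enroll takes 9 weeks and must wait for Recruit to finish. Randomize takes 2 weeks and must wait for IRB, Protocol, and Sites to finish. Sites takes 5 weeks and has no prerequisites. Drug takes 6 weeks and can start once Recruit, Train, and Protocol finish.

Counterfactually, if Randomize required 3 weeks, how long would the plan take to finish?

23

Baseline: IRB→Recruit→Enroll = 7+7+9 = 23 → 23 weeks.
Randomize is off the critical path — its longest chain is 17 weeks, giving 6 of slack.
That remains the longest chain; total 23 weeks.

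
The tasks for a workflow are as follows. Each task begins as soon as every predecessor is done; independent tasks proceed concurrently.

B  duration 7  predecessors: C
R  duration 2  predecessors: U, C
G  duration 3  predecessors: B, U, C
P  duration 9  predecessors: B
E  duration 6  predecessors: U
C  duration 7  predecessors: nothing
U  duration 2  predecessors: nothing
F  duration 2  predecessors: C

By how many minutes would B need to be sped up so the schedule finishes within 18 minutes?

5

Current finish: 23 minutes; target: 18.
B is on every critical path, so each minute cut from B cuts the finish by one (this holds down to a finish of 17).
Need 23 − 18 = 5 minutes off B → B becomes 2 minutes, finish becomes 18.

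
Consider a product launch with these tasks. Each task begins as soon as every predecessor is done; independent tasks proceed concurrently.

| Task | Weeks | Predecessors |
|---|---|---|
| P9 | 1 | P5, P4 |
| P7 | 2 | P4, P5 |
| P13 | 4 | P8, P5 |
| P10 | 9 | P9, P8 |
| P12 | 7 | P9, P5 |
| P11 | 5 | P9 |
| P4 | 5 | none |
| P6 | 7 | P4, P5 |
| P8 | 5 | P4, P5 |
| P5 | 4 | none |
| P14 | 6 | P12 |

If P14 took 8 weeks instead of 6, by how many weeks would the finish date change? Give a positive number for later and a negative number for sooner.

As given, the longest chain is P4→P9→P12→P14 = 5+1+7+6 = 19, so the finish is 19 weeks.
P14 is on the critical path; changing it to 8 makes that path 21 weeks.
That remains the longest chain; total 21 weeks.
Change in finish: 21 − 19 = +2 weeks.

2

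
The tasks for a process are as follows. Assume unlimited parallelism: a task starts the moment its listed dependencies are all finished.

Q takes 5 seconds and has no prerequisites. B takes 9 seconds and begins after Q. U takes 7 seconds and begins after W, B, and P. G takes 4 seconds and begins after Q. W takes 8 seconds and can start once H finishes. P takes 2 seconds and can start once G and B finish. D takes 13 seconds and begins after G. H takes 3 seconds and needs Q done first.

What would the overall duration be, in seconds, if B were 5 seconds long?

Critical path before the change: Q→B→P→U = 5+9+2+7 = 23 giving 23 seconds.
B is on the critical path; changing it to 5 makes that path 19 seconds.
Now Q→H→W→U = 5+3+8+7 = 23 is longest, so the finish becomes 23 seconds.

23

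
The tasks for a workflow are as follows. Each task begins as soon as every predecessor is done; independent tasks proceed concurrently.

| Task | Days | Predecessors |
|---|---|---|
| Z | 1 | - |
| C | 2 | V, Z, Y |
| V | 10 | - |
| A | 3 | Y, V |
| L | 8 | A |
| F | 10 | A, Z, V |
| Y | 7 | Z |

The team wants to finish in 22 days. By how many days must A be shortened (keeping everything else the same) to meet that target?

1

Current finish: 23 days; target: 22.
A is on every critical path, so each day cut from A cuts the finish by one (this holds down to a finish of 21).
Need 23 − 22 = 1 day off A → A becomes 2 days, finish becomes 22.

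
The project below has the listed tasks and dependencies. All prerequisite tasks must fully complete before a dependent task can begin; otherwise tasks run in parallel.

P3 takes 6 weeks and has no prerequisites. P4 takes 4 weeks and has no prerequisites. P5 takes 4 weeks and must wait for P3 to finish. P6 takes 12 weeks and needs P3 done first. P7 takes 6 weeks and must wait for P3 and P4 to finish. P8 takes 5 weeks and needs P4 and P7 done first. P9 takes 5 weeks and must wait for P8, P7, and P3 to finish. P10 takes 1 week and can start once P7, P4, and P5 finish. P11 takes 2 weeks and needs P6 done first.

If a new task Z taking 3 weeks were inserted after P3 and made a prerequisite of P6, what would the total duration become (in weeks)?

Originally the project takes 22 weeks.
With Z inserted, P6 now waits for max(P3, Z).
New critical path: P3→Z→P6→P11 = 6+3+12+2 = 23 ⇒ 23 weeks.

23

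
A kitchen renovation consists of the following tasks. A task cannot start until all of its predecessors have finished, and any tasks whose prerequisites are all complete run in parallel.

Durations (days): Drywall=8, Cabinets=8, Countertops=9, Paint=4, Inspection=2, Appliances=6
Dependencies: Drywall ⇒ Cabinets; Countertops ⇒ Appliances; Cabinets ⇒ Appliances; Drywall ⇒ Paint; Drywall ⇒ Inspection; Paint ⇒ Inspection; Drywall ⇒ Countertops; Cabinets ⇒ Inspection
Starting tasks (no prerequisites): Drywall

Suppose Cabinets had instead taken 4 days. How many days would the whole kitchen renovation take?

Critical path before the change: Drywall→Countertops→Appliances = 8+9+6 = 23 giving 23 days.
Cabinets has 1 day of float (longest path through it is 22).
That remains the longest chain; total 23 days.

23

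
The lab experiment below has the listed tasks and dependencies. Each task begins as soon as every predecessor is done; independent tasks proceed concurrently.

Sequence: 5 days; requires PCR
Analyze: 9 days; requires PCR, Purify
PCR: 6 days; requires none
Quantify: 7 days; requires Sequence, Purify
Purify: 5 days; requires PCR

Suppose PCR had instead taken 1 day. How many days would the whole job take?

Critical path before the change: PCR→Purify→Analyze = 6+5+9 = 20 giving 20 days.
PCR lies on that path, so at 1 day the path becomes 15 days.
The critical path is still PCR→Purify→Analyze; finish is now 15 days.

15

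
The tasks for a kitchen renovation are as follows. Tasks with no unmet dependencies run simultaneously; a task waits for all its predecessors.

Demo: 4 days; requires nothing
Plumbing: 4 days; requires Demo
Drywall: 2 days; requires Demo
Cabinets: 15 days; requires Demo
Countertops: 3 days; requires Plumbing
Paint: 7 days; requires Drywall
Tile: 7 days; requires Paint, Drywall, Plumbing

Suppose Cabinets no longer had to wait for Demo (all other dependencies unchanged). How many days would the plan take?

20

With the dependency in place, Demo→Drywall→Paint→Tile = 4+2+7+7 = 20 sets the finish at 20 days.
Without Demo→Cabinets, Cabinets's earliest start moves from 4 to 0.
New critical path: Demo→Drywall→Paint→Tile = 4+2+7+7 = 20 ⇒ 20 days.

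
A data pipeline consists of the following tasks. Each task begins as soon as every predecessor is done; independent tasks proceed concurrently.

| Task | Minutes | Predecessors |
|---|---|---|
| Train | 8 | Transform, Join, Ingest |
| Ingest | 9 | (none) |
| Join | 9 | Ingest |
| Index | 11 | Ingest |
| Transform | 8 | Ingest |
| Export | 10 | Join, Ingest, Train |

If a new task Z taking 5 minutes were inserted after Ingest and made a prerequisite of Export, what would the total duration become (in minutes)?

Originally the data pipeline takes 36 minutes.
With Z inserted, Export now waits for max(Join, Ingest, Train, Z).
New critical path: Ingest→Join→Train→Export = 9+9+8+10 = 36 ⇒ 36 minutes.

36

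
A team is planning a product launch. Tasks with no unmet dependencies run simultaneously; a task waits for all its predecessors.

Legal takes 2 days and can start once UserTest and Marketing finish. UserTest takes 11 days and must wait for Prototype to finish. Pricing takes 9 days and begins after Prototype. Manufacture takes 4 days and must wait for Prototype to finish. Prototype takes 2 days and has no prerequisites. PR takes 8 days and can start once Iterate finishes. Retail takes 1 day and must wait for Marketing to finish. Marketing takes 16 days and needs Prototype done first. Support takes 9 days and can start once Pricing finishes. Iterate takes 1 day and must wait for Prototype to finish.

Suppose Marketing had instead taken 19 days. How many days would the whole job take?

23

As given, the longest chain is Prototype→Marketing→Legal = 2+16+2 = 20, so the finish is 20 days.
Since Marketing is critical, the +3 change carries straight to that chain (now 23 days).
That remains the longest chain; total 23 days.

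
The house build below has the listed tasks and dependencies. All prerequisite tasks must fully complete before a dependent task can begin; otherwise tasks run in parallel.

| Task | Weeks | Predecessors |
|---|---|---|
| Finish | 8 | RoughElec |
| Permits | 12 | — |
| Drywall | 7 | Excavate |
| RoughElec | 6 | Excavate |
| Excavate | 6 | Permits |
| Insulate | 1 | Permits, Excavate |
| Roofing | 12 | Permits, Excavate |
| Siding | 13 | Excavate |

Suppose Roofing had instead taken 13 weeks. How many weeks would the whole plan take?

32

Actual critical path: Permits→Excavate→RoughElec→Finish = 12+6+6+8 = 32 ⇒ 32 weeks.
Roofing is off the critical path — its longest chain is 30 weeks, giving 2 of slack.
The critical path is still Permits→Excavate→RoughElec→Finish; finish is now 32 weeks.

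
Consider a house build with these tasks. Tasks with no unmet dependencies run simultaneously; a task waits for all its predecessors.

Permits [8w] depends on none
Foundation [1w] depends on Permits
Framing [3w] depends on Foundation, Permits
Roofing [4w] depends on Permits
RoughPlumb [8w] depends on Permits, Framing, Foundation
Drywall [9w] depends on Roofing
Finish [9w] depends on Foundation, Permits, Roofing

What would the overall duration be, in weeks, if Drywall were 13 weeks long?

Actual critical path: Permits→Roofing→Drywall = 8+4+9 = 21 ⇒ 21 weeks.
Drywall is on the critical path; changing it to 13 makes that path 25 weeks.
No other chain overtakes it, so the finish is 25 weeks.

25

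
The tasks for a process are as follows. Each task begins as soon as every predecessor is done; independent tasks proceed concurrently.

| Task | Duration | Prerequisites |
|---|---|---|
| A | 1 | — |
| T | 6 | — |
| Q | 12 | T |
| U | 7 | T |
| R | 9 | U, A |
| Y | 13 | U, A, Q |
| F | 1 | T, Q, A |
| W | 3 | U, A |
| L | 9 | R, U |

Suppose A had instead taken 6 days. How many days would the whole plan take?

31

Actual critical path: T→Q→Y = 6+12+13 = 31 ⇒ 31 days.
A is off the critical path — its longest chain is 19 days, giving 12 of slack.
That remains the longest chain; total 31 days.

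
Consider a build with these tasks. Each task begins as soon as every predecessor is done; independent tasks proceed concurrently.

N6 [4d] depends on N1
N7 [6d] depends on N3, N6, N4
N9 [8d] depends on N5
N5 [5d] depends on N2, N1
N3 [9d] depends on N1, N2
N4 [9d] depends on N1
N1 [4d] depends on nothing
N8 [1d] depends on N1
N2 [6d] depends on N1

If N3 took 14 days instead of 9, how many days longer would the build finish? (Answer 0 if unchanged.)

5

Critical path before the change: N1→N2→N3→N7 = 4+6+9+6 = 25 giving 25 days.
Since N3 is critical, the +5 change carries straight to that chain (now 30 days).
No other chain overtakes it, so the finish is 30 days.
Change in finish: 30 − 25 = +5 days.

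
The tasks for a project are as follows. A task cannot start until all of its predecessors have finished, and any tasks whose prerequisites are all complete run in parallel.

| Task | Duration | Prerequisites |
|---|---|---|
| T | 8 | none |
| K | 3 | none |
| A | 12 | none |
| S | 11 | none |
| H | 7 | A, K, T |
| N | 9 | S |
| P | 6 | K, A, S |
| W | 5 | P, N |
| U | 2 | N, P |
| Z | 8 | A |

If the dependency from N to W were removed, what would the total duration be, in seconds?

Before: longest chain S→N→W = 11+9+5 = 25, finish 25.
Without N→W, W's earliest start moves from 20 to 18.
New critical path: A→P→W = 12+6+5 = 23 ⇒ 23 seconds.

23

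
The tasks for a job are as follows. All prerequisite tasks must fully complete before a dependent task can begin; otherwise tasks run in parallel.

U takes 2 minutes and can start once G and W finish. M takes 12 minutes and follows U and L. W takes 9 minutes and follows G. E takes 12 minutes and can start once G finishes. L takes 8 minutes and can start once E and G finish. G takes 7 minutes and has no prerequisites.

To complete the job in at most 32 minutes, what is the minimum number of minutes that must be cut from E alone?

Current finish: 39 minutes; target: 32.
E is on every critical path, so each minute cut from E cuts the finish by one (this holds down to a finish of 30).
Need 39 − 32 = 7 minutes off E → E becomes 5 minutes, finish becomes 32.

7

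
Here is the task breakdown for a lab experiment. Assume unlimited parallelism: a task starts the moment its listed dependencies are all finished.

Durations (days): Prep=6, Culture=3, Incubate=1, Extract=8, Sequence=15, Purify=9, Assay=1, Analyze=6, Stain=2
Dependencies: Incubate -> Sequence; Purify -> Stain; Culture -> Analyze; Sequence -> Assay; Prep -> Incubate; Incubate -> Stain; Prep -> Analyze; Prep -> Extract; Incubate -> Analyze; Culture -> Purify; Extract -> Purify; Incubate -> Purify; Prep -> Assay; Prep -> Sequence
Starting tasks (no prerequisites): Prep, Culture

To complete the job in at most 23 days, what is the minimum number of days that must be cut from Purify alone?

Current finish: 25 days; target: 23.
Purify is on every critical path, so each day cut from Purify cuts the finish by one (this holds down to a finish of 23).
Need 25 − 23 = 2 days off Purify → Purify becomes 7 days, finish becomes 23.

2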